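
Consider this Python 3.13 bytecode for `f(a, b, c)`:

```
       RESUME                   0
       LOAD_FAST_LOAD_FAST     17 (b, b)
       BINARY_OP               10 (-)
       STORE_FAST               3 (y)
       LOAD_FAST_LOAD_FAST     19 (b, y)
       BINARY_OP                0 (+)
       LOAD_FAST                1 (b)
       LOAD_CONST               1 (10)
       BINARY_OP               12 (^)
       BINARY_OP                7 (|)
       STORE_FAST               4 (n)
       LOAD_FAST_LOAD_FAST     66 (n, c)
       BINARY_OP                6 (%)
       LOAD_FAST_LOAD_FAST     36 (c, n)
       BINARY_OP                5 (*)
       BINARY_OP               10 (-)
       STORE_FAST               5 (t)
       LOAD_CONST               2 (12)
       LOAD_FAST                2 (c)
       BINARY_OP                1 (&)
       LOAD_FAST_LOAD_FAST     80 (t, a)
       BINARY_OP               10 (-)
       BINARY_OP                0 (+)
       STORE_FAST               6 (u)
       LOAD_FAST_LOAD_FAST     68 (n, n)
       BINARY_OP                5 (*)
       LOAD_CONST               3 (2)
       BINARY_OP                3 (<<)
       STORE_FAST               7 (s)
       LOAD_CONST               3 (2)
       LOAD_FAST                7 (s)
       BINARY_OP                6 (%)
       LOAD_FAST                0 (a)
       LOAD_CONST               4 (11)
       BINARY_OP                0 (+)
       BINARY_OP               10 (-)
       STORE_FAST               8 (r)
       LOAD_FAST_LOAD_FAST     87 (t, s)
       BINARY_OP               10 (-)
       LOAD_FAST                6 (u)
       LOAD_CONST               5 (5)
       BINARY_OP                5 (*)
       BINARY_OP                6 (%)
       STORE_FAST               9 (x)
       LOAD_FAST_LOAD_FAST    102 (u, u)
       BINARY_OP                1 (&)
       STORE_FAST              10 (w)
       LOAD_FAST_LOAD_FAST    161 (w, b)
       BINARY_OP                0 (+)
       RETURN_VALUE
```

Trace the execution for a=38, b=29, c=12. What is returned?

LOAD_FAST_LOAD_FAST b,b → push 29,29. Stack: [29, 29]
BINARY_OP - → 29 - 29 = 0. Stack: [0]
STORE_FAST y → y=0. Stack: []
LOAD_FAST_LOAD_FAST b,y → push 29,0. Stack: [29, 0]
BINARY_OP + → 29 + 0 = 29. Stack: [29]
LOAD_FAST b → push 29. Stack: [29, 29]
LOAD_CONST → push 10. Stack: [29, 29, 10]
BINARY_OP ^ → 29 ^ 10 = 23. Stack: [29, 23]
BINARY_OP | → 29 | 23 = 31. Stack: [31]
STORE_FAST n → n=31. Stack: []
LOAD_FAST_LOAD_FAST n,c → push 31,12. Stack: [31, 12]
BINARY_OP % → 31 % 12 = 7. Stack: [7]
LOAD_FAST_LOAD_FAST c,n → push 12,31. Stack: [7, 12, 31]
BINARY_OP * → 12 * 31 = 372. Stack: [7, 372]
BINARY_OP - → 7 - 372 = -365. Stack: [-365]
STORE_FAST t → t=-365. Stack: []
LOAD_CONST → push 12. Stack: [12]
LOAD_FAST c → push 12. Stack: [12, 12]
BINARY_OP & → 12 & 12 = 12. Stack: [12]
LOAD_FAST_LOAD_FAST t,a → push -365,38. Stack: [12, -365, 38]
BINARY_OP - → -365 - 38 = -403. Stack: [12, -403]
BINARY_OP + → 12 + -403 = -391. Stack: [-391]
STORE_FAST u → u=-391. Stack: []
LOAD_FAST_LOAD_FAST n,n → push 31,31. Stack: [31, 31]
BINARY_OP * → 31 * 31 = 961. Stack: [961]
LOAD_CONST → push 2. Stack: [961, 2]
BINARY_OP << → 961 << 2 = 3844. Stack: [3844]
STORE_FAST s → s=3844. Stack: []
LOAD_CONST → push 2. Stack: [2]
LOAD_FAST s → push 3844. Stack: [2, 3844]
BINARY_OP % → 2 % 3844 = 2. Stack: [2]
LOAD_FAST a → push 38. Stack: [2, 38]
LOAD_CONST → push 11. Stack: [2, 38, 11]
BINARY_OP + → 38 + 11 = 49. Stack: [2, 49]
BINARY_OP - → 2 - 49 = -47. Stack: [-47]
STORE_FAST r → r=-47. Stack: []
LOAD_FAST_LOAD_FAST t,s → push -365,3844. Stack: [-365, 3844]
BINARY_OP - → -365 - 3844 = -4209. Stack: [-4209]
LOAD_FAST u → push -391. Stack: [-4209, -391]
LOAD_CONST → push 5. Stack: [-4209, -391, 5]
BINARY_OP * → -391 * 5 = -1955. Stack: [-4209, -1955]
BINARY_OP % → -4209 % -1955 = -299. Stack: [-299]
STORE_FAST x → x=-299. Stack: []
LOAD_FAST_LOAD_FAST u,u → push -391,-391. Stack: [-391, -391]
BINARY_OP & → -391 & -391 = -391. Stack: [-391]
STORE_FAST w → w=-391. Stack: []
LOAD_FAST_LOAD_FAST w,b → push -391,29. Stack: [-391, 29]
BINARY_OP + → -391 + 29 = -362. Stack: [-362]
RETURN_VALUE → return -362.

-362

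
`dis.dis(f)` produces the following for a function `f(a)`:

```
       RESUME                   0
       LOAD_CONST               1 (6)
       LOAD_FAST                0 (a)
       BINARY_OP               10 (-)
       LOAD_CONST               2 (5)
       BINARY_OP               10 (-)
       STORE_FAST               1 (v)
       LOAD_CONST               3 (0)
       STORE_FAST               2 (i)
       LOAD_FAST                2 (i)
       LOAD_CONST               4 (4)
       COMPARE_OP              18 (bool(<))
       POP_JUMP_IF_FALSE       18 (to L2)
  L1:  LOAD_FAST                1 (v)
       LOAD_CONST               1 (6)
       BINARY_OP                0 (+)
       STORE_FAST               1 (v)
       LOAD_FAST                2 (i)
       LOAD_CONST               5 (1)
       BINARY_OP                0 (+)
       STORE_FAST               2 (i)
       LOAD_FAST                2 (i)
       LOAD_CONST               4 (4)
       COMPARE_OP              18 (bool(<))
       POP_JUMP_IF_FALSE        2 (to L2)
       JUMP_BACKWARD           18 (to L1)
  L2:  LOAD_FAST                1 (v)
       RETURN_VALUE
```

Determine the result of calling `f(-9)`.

LOAD_CONST → push 6. Stack: [6]
LOAD_FAST a → push -9. Stack: [6, -9]
BINARY_OP - → 6 - -9 = 15. Stack: [15]
LOAD_CONST → push 5. Stack: [15, 5]
BINARY_OP - → 15 - 5 = 10. Stack: [10]
STORE_FAST v → v=10. Stack: []
LOAD_CONST → push 0. Stack: [0]
STORE_FAST i → i=0. Stack: []
LOAD_FAST i → push 0. Stack: [0]
LOAD_CONST → push 4. Stack: [0, 4]
COMPARE_OP bool(<) → 0 vs 4 = True. Stack: [True]
POP_JUMP_IF_FALSE → pop True; no jump. Stack: []
LOAD_FAST v → push 10. Stack: [10]
LOAD_CONST → push 6. Stack: [10, 6]
BINARY_OP + → 10 + 6 = 16. Stack: [16]
STORE_FAST v → v=16. Stack: []
LOAD_FAST i → push 0. Stack: [0]
LOAD_CONST → push 1. Stack: [0, 1]
BINARY_OP + → 0 + 1 = 1. Stack: [1]
STORE_FAST i → i=1. Stack: []
LOAD_FAST i → push 1. Stack: [1]
LOAD_CONST → push 4. Stack: [1, 4]
COMPARE_OP bool(<) → 1 vs 4 = True. Stack: [True]
POP_JUMP_IF_FALSE → pop True; no jump. Stack: []
LOAD_FAST v → push 16. Stack: [16]
LOAD_CONST → push 6. Stack: [16, 6]
BINARY_OP + → 16 + 6 = 22. Stack: [22]
STORE_FAST v → v=22. Stack: []
LOAD_FAST i → push 1. Stack: [1]
LOAD_CONST → push 1. Stack: [1, 1]
BINARY_OP + → 1 + 1 = 2. Stack: [2]
STORE_FAST i → i=2. Stack: []
LOAD_FAST i → push 2. Stack: [2]
LOAD_CONST → push 4. Stack: [2, 4]
COMPARE_OP bool(<) → 2 vs 4 = True. Stack: [True]
POP_JUMP_IF_FALSE → pop True; no jump. Stack: []
LOAD_FAST v → push 22. Stack: [22]
LOAD_CONST → push 6. Stack: [22, 6]
BINARY_OP + → 22 + 6 = 28. Stack: [28]
STORE_FAST v → v=28. Stack: []
LOAD_FAST i → push 2. Stack: [2]
LOAD_CONST → push 1. Stack: [2, 1]
BINARY_OP + → 2 + 1 = 3. Stack: [3]
STORE_FAST i → i=3. Stack: []
LOAD_FAST i → push 3. Stack: [3]
LOAD_CONST → push 4. Stack: [3, 4]
COMPARE_OP bool(<) → 3 vs 4 = True. Stack: [True]
POP_JUMP_IF_FALSE → pop True; no jump. Stack: []
LOAD_FAST v → push 28. Stack: [28]
LOAD_CONST → push 6. Stack: [28, 6]
BINARY_OP + → 28 + 6 = 34. Stack: [34]
STORE_FAST v → v=34. Stack: []
LOAD_FAST i → push 3. Stack: [3]
LOAD_CONST → push 1. Stack: [3, 1]
BINARY_OP + → 3 + 1 = 4. Stack: [4]
STORE_FAST i → i=4. Stack: []
LOAD_FAST i → push 4. Stack: [4]
LOAD_CONST → push 4. Stack: [4, 4]
COMPARE_OP bool(<) → 4 vs 4 = False. Stack: [False]
POP_JUMP_IF_FALSE → pop False; jump. Stack: []
LOAD_FAST v → push 34. Stack: [34]
RETURN_VALUE → return 34.

34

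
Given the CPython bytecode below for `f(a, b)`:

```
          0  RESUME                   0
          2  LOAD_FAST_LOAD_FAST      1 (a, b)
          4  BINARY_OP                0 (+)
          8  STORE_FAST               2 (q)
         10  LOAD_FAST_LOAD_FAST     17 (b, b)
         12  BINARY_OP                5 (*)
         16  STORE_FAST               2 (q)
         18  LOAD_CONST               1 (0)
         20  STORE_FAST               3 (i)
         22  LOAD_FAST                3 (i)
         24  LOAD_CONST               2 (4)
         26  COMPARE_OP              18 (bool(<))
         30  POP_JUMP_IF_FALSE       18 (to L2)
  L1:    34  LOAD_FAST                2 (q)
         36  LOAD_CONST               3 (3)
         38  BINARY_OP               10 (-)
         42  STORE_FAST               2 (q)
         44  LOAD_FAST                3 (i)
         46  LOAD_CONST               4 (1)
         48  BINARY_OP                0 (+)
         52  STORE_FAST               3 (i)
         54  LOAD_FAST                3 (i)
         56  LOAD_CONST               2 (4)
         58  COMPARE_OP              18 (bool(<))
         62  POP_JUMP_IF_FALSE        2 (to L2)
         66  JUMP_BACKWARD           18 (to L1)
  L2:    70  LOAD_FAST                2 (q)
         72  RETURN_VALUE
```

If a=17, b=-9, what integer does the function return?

LOAD_FAST_LOAD_FAST a,b → push 17,-9. Stack: [17, -9]
BINARY_OP + → 17 + -9 = 8. Stack: [8]
STORE_FAST q → q=8. Stack: []
LOAD_FAST_LOAD_FAST b,b → push -9,-9. Stack: [-9, -9]
BINARY_OP * → -9 * -9 = 81. Stack: [81]
STORE_FAST q → q=81. Stack: []
LOAD_CONST → push 0. Stack: [0]
STORE_FAST i → i=0. Stack: []
LOAD_FAST i → push 0. Stack: [0]
LOAD_CONST → push 4. Stack: [0, 4]
COMPARE_OP bool(<) → 0 vs 4 = True. Stack: [True]
POP_JUMP_IF_FALSE → pop True; no jump. Stack: []
LOAD_FAST q → push 81. Stack: [81]
LOAD_CONST → push 3. Stack: [81, 3]
BINARY_OP - → 81 - 3 = 78. Stack: [78]
STORE_FAST q → q=78. Stack: []
LOAD_FAST i → push 0. Stack: [0]
LOAD_CONST → push 1. Stack: [0, 1]
BINARY_OP + → 0 + 1 = 1. Stack: [1]
STORE_FAST i → i=1. Stack: []
LOAD_FAST i → push 1. Stack: [1]
LOAD_CONST → push 4. Stack: [1, 4]
COMPARE_OP bool(<) → 1 vs 4 = True. Stack: [True]
POP_JUMP_IF_FALSE → pop True; no jump. Stack: []
LOAD_FAST q → push 78. Stack: [78]
LOAD_CONST → push 3. Stack: [78, 3]
BINARY_OP - → 78 - 3 = 75. Stack: [75]
STORE_FAST q → q=75. Stack: []
LOAD_FAST i → push 1. Stack: [1]
LOAD_CONST → push 1. Stack: [1, 1]
BINARY_OP + → 1 + 1 = 2. Stack: [2]
STORE_FAST i → i=2. Stack: []
LOAD_FAST i → push 2. Stack: [2]
LOAD_CONST → push 4. Stack: [2, 4]
COMPARE_OP bool(<) → 2 vs 4 = True. Stack: [True]
POP_JUMP_IF_FALSE → pop True; no jump. Stack: []
LOAD_FAST q → push 75. Stack: [75]
LOAD_CONST → push 3. Stack: [75, 3]
BINARY_OP - → 75 - 3 = 72. Stack: [72]
STORE_FAST q → q=72. Stack: []
LOAD_FAST i → push 2. Stack: [2]
LOAD_CONST → push 1. Stack: [2, 1]
BINARY_OP + → 2 + 1 = 3. Stack: [3]
STORE_FAST i → i=3. Stack: []
LOAD_FAST i → push 3. Stack: [3]
LOAD_CONST → push 4. Stack: [3, 4]
COMPARE_OP bool(<) → 3 vs 4 = True. Stack: [True]
POP_JUMP_IF_FALSE → pop True; no jump. Stack: []
LOAD_FAST q → push 72. Stack: [72]
LOAD_CONST → push 3. Stack: [72, 3]
BINARY_OP - → 72 - 3 = 69. Stack: [69]
STORE_FAST q → q=69. Stack: []
LOAD_FAST i → push 3. Stack: [3]
LOAD_CONST → push 1. Stack: [3, 1]
BINARY_OP + → 3 + 1 = 4. Stack: [4]
STORE_FAST i → i=4. Stack: []
LOAD_FAST i → push 4. Stack: [4]
LOAD_CONST → push 4. Stack: [4, 4]
COMPARE_OP bool(<) → 4 vs 4 = False. Stack: [False]
POP_JUMP_IF_FALSE → pop False; jump. Stack: []
LOAD_FAST q → push 69. Stack: [69]
RETURN_VALUE → return 69.

69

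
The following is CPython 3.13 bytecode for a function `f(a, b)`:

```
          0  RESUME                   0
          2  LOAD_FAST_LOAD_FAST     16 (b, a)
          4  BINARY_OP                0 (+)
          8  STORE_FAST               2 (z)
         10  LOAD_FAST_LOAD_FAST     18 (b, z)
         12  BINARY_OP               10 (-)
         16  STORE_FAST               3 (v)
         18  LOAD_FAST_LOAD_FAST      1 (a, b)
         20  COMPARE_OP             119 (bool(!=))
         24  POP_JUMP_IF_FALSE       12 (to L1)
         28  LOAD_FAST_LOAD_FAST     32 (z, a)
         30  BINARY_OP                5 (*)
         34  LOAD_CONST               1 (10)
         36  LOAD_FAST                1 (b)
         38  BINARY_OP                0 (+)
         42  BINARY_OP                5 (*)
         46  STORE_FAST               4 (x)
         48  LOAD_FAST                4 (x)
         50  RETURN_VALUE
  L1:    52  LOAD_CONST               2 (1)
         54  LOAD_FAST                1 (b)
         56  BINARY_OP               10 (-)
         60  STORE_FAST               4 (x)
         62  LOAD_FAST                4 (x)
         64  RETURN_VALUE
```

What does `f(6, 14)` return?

2880

LOAD_FAST_LOAD_FAST b,a → push 14,6. Stack: [14, 6]
BINARY_OP + → 14 + 6 = 20. Stack: [20]
STORE_FAST z → z=20. Stack: []
LOAD_FAST_LOAD_FAST b,z → push 14,20. Stack: [14, 20]
BINARY_OP - → 14 - 20 = -6. Stack: [-6]
STORE_FAST v → v=-6. Stack: []
LOAD_FAST_LOAD_FAST a,b → push 6,14. Stack: [6, 14]
COMPARE_OP bool(!=) → 6 vs 14 = True. Stack: [True]
POP_JUMP_IF_FALSE → pop True; no jump. Stack: []
LOAD_FAST_LOAD_FAST z,a → push 20,6. Stack: [20, 6]
BINARY_OP * → 20 * 6 = 120. Stack: [120]
LOAD_CONST → push 10. Stack: [120, 10]
LOAD_FAST b → push 14. Stack: [120, 10, 14]
BINARY_OP + → 10 + 14 = 24. Stack: [120, 24]
BINARY_OP * → 120 * 24 = 2880. Stack: [2880]
STORE_FAST x → x=2880. Stack: []
LOAD_FAST x → push 2880. Stack: [2880]
RETURN_VALUE → return 2880.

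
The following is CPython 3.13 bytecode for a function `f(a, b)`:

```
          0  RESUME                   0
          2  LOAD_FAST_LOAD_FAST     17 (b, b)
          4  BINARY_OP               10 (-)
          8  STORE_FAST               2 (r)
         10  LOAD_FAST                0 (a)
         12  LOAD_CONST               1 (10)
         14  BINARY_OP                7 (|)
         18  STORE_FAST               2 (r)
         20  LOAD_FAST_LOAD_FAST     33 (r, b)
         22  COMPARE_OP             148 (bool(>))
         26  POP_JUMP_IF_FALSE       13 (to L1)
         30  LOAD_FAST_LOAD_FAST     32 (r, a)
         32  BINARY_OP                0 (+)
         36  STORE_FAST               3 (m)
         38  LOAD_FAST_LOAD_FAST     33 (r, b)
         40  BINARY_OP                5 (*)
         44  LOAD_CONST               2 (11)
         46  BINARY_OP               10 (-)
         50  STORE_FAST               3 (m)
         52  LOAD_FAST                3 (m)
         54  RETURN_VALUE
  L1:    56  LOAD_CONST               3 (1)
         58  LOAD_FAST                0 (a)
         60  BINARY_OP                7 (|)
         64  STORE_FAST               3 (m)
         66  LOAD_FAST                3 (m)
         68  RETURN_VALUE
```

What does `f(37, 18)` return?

835

LOAD_FAST_LOAD_FAST b,b → push 18,18. Stack: [18, 18]
BINARY_OP - → 18 - 18 = 0. Stack: [0]
STORE_FAST r → r=0. Stack: []
LOAD_FAST a → push 37. Stack: [37]
LOAD_CONST → push 10. Stack: [37, 10]
BINARY_OP | → 37 | 10 = 47. Stack: [47]
STORE_FAST r → r=47. Stack: []
LOAD_FAST_LOAD_FAST r,b → push 47,18. Stack: [47, 18]
COMPARE_OP bool(>) → 47 vs 18 = True. Stack: [True]
POP_JUMP_IF_FALSE → pop True; no jump. Stack: []
LOAD_FAST_LOAD_FAST r,a → push 47,37. Stack: [47, 37]
BINARY_OP + → 47 + 37 = 84. Stack: [84]
STORE_FAST m → m=84. Stack: []
LOAD_FAST_LOAD_FAST r,b → push 47,18. Stack: [47, 18]
BINARY_OP * → 47 * 18 = 846. Stack: [846]
LOAD_CONST → push 11. Stack: [846, 11]
BINARY_OP - → 846 - 11 = 835. Stack: [835]
STORE_FAST m → m=835. Stack: []
LOAD_FAST m → push 835. Stack: [835]
RETURN_VALUE → return 835.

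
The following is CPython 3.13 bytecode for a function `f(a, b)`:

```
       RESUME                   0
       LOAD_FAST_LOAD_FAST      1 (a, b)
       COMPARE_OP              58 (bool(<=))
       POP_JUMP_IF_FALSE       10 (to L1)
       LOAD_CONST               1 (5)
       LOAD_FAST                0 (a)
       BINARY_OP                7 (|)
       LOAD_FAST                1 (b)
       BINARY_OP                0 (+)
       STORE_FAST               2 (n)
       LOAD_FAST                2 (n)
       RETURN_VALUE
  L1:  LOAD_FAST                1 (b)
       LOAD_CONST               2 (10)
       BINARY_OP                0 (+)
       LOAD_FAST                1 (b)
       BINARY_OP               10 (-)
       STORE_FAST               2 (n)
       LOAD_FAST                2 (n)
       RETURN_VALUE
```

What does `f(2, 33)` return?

LOAD_FAST_LOAD_FAST a,b → push 2,33. Stack: [2, 33]
COMPARE_OP bool(<=) → 2 vs 33 = True. Stack: [True]
POP_JUMP_IF_FALSE → pop True; no jump. Stack: []
LOAD_CONST → push 5. Stack: [5]
LOAD_FAST a → push 2. Stack: [5, 2]
BINARY_OP | → 5 | 2 = 7. Stack: [7]
LOAD_FAST b → push 33. Stack: [7, 33]
BINARY_OP + → 7 + 33 = 40. Stack: [40]
STORE_FAST n → n=40. Stack: []
LOAD_FAST n → push 40. Stack: [40]
RETURN_VALUE → return 40.

40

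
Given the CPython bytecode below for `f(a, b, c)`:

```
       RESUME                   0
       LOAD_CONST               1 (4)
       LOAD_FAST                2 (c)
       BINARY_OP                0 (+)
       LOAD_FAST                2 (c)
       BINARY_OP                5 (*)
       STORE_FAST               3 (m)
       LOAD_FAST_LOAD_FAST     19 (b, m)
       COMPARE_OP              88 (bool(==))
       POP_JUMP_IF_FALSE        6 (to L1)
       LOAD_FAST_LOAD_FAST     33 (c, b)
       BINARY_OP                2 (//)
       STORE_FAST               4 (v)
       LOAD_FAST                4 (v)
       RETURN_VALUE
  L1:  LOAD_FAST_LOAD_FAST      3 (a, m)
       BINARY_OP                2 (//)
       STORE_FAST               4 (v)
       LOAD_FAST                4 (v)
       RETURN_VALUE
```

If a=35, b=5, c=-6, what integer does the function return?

2

LOAD_CONST → push 4. Stack: [4]
LOAD_FAST c → push -6. Stack: [4, -6]
BINARY_OP + → 4 + -6 = -2. Stack: [-2]
LOAD_FAST c → push -6. Stack: [-2, -6]
BINARY_OP * → -2 * -6 = 12. Stack: [12]
STORE_FAST m → m=12. Stack: []
LOAD_FAST_LOAD_FAST b,m → push 5,12. Stack: [5, 12]
COMPARE_OP bool(==) → 5 vs 12 = False. Stack: [False]
POP_JUMP_IF_FALSE → pop False; jump. Stack: []
LOAD_FAST_LOAD_FAST a,m → push 35,12. Stack: [35, 12]
BINARY_OP // → 35 // 12 = 2. Stack: [2]
STORE_FAST v → v=2. Stack: []
LOAD_FAST v → push 2. Stack: [2]
RETURN_VALUE → return 2.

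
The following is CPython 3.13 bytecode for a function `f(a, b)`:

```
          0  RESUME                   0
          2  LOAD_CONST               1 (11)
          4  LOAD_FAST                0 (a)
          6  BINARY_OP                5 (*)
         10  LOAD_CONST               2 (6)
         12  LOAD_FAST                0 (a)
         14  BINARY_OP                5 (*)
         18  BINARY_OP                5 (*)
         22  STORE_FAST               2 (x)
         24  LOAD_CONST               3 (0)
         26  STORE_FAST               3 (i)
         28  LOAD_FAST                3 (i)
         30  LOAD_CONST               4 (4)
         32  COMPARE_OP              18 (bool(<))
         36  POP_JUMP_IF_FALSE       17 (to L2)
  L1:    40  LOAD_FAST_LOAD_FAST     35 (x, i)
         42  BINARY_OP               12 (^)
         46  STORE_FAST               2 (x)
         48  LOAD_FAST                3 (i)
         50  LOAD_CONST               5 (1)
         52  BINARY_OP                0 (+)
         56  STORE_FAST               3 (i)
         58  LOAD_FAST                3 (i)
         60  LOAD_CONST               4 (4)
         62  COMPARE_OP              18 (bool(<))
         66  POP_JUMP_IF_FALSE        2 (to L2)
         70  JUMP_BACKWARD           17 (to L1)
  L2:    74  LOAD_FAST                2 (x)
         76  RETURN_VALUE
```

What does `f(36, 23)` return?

LOAD_CONST → push 11. Stack: [11]
LOAD_FAST a → push 36. Stack: [11, 36]
BINARY_OP * → 11 * 36 = 396. Stack: [396]
LOAD_CONST → push 6. Stack: [396, 6]
LOAD_FAST a → push 36. Stack: [396, 6, 36]
BINARY_OP * → 6 * 36 = 216. Stack: [396, 216]
BINARY_OP * → 396 * 216 = 85536. Stack: [85536]
STORE_FAST x → x=85536. Stack: []
LOAD_CONST → push 0. Stack: [0]
STORE_FAST i → i=0. Stack: []
LOAD_FAST i → push 0. Stack: [0]
LOAD_CONST → push 4. Stack: [0, 4]
COMPARE_OP bool(<) → 0 vs 4 = True. Stack: [True]
POP_JUMP_IF_FALSE → pop True; no jump. Stack: []
LOAD_FAST_LOAD_FAST x,i → push 85536,0. Stack: [85536, 0]
BINARY_OP ^ → 85536 ^ 0 = 85536. Stack: [85536]
STORE_FAST x → x=85536. Stack: []
LOAD_FAST i → push 0. Stack: [0]
LOAD_CONST → push 1. Stack: [0, 1]
BINARY_OP + → 0 + 1 = 1. Stack: [1]
STORE_FAST i → i=1. Stack: []
LOAD_FAST i → push 1. Stack: [1]
LOAD_CONST → push 4. Stack: [1, 4]
COMPARE_OP bool(<) → 1 vs 4 = True. Stack: [True]
POP_JUMP_IF_FALSE → pop True; no jump. Stack: []
LOAD_FAST_LOAD_FAST x,i → push 85536,1. Stack: [85536, 1]
BINARY_OP ^ → 85536 ^ 1 = 85537. Stack: [85537]
STORE_FAST x → x=85537. Stack: []
LOAD_FAST i → push 1. Stack: [1]
LOAD_CONST → push 1. Stack: [1, 1]
BINARY_OP + → 1 + 1 = 2. Stack: [2]
STORE_FAST i → i=2. Stack: []
LOAD_FAST i → push 2. Stack: [2]
LOAD_CONST → push 4. Stack: [2, 4]
COMPARE_OP bool(<) → 2 vs 4 = True. Stack: [True]
POP_JUMP_IF_FALSE → pop True; no jump. Stack: []
LOAD_FAST_LOAD_FAST x,i → push 85537,2. Stack: [85537, 2]
BINARY_OP ^ → 85537 ^ 2 = 85539. Stack: [85539]
STORE_FAST x → x=85539. Stack: []
LOAD_FAST i → push 2. Stack: [2]
LOAD_CONST → push 1. Stack: [2, 1]
BINARY_OP + → 2 + 1 = 3. Stack: [3]
STORE_FAST i → i=3. Stack: []
LOAD_FAST i → push 3. Stack: [3]
LOAD_CONST → push 4. Stack: [3, 4]
COMPARE_OP bool(<) → 3 vs 4 = True. Stack: [True]
POP_JUMP_IF_FALSE → pop True; no jump. Stack: []
LOAD_FAST_LOAD_FAST x,i → push 85539,3. Stack: [85539, 3]
BINARY_OP ^ → 85539 ^ 3 = 85536. Stack: [85536]
STORE_FAST x → x=85536. Stack: []
LOAD_FAST i → push 3. Stack: [3]
LOAD_CONST → push 1. Stack: [3, 1]
BINARY_OP + → 3 + 1 = 4. Stack: [4]
STORE_FAST i → i=4. Stack: []
LOAD_FAST i → push 4. Stack: [4]
LOAD_CONST → push 4. Stack: [4, 4]
COMPARE_OP bool(<) → 4 vs 4 = False. Stack: [False]
POP_JUMP_IF_FALSE → pop False; jump. Stack: []
LOAD_FAST x → push 85536. Stack: [85536]
RETURN_VALUE → return 85536.

85536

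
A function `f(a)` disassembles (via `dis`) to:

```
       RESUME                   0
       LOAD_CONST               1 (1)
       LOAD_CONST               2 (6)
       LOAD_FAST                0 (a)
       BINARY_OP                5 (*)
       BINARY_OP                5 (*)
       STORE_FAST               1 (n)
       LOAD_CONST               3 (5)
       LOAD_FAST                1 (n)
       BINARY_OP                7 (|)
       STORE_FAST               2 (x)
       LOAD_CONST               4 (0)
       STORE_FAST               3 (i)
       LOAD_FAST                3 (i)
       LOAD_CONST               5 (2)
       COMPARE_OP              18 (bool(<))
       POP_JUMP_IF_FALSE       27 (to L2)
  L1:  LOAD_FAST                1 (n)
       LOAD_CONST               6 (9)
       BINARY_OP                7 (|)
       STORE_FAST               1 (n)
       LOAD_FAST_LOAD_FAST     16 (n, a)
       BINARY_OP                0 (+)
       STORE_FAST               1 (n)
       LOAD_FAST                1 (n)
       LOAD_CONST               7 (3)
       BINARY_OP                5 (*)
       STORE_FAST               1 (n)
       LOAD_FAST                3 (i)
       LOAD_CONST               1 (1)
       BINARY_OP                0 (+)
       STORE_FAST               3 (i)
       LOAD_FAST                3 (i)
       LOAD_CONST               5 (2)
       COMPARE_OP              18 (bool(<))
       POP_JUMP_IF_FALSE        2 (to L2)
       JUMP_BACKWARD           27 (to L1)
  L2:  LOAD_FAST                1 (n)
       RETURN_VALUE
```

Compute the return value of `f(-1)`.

-54

LOAD_CONST → push 1. Stack: [1]
LOAD_CONST → push 6. Stack: [1, 6]
LOAD_FAST a → push -1. Stack: [1, 6, -1]
BINARY_OP * → 6 * -1 = -6. Stack: [1, -6]
BINARY_OP * → 1 * -6 = -6. Stack: [-6]
STORE_FAST n → n=-6. Stack: []
LOAD_CONST → push 5. Stack: [5]
LOAD_FAST n → push -6. Stack: [5, -6]
BINARY_OP | → 5 | -6 = -1. Stack: [-1]
STORE_FAST x → x=-1. Stack: []
LOAD_CONST → push 0. Stack: [0]
STORE_FAST i → i=0. Stack: []
LOAD_FAST i → push 0. Stack: [0]
LOAD_CONST → push 2. Stack: [0, 2]
COMPARE_OP bool(<) → 0 vs 2 = True. Stack: [True]
POP_JUMP_IF_FALSE → pop True; no jump. Stack: []
LOAD_FAST n → push -6. Stack: [-6]
LOAD_CONST → push 9. Stack: [-6, 9]
BINARY_OP | → -6 | 9 = -5. Stack: [-5]
STORE_FAST n → n=-5. Stack: []
LOAD_FAST_LOAD_FAST n,a → push -5,-1. Stack: [-5, -1]
BINARY_OP + → -5 + -1 = -6. Stack: [-6]
STORE_FAST n → n=-6. Stack: []
LOAD_FAST n → push -6. Stack: [-6]
LOAD_CONST → push 3. Stack: [-6, 3]
BINARY_OP * → -6 * 3 = -18. Stack: [-18]
STORE_FAST n → n=-18. Stack: []
LOAD_FAST i → push 0. Stack: [0]
LOAD_CONST → push 1. Stack: [0, 1]
BINARY_OP + → 0 + 1 = 1. Stack: [1]
STORE_FAST i → i=1. Stack: []
LOAD_FAST i → push 1. Stack: [1]
LOAD_CONST → push 2. Stack: [1, 2]
COMPARE_OP bool(<) → 1 vs 2 = True. Stack: [True]
POP_JUMP_IF_FALSE → pop True; no jump. Stack: []
LOAD_FAST n → push -18. Stack: [-18]
LOAD_CONST → push 9. Stack: [-18, 9]
BINARY_OP | → -18 | 9 = -17. Stack: [-17]
STORE_FAST n → n=-17. Stack: []
LOAD_FAST_LOAD_FAST n,a → push -17,-1. Stack: [-17, -1]
BINARY_OP + → -17 + -1 = -18. Stack: [-18]
STORE_FAST n → n=-18. Stack: []
LOAD_FAST n → push -18. Stack: [-18]
LOAD_CONST → push 3. Stack: [-18, 3]
BINARY_OP * → -18 * 3 = -54. Stack: [-54]
STORE_FAST n → n=-54. Stack: []
LOAD_FAST i → push 1. Stack: [1]
LOAD_CONST → push 1. Stack: [1, 1]
BINARY_OP + → 1 + 1 = 2. Stack: [2]
STORE_FAST i → i=2. Stack: []
LOAD_FAST i → push 2. Stack: [2]
LOAD_CONST → push 2. Stack: [2, 2]
COMPARE_OP bool(<) → 2 vs 2 = False. Stack: [False]
POP_JUMP_IF_FALSE → pop False; jump. Stack: []
LOAD_FAST n → push -54. Stack: [-54]
RETURN_VALUE → return -54.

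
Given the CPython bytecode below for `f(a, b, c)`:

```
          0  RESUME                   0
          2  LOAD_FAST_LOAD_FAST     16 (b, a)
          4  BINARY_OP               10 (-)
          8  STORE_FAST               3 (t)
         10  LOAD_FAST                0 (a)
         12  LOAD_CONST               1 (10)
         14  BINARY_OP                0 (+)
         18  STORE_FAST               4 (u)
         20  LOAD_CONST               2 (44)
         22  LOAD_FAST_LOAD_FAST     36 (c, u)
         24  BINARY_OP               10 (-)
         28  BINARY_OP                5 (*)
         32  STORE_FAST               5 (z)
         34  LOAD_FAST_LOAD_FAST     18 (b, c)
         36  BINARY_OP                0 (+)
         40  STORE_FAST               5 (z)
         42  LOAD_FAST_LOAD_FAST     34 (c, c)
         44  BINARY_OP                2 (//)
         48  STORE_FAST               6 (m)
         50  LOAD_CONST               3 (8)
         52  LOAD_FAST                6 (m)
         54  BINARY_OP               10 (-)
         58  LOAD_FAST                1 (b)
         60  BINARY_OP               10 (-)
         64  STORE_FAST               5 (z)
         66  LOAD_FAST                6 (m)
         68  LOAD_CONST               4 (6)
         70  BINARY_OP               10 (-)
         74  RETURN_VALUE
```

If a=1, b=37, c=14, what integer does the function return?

LOAD_FAST_LOAD_FAST b,a → push 37,1. Stack: [37, 1]
BINARY_OP - → 37 - 1 = 36. Stack: [36]
STORE_FAST t → t=36. Stack: []
LOAD_FAST a → push 1. Stack: [1]
LOAD_CONST → push 10. Stack: [1, 10]
BINARY_OP + → 1 + 10 = 11. Stack: [11]
STORE_FAST u → u=11. Stack: []
LOAD_CONST → push 44. Stack: [44]
LOAD_FAST_LOAD_FAST c,u → push 14,11. Stack: [44, 14, 11]
BINARY_OP - → 14 - 11 = 3. Stack: [44, 3]
BINARY_OP * → 44 * 3 = 132. Stack: [132]
STORE_FAST z → z=132. Stack: []
LOAD_FAST_LOAD_FAST b,c → push 37,14. Stack: [37, 14]
BINARY_OP + → 37 + 14 = 51. Stack: [51]
STORE_FAST z → z=51. Stack: []
LOAD_FAST_LOAD_FAST c,c → push 14,14. Stack: [14, 14]
BINARY_OP // → 14 // 14 = 1. Stack: [1]
STORE_FAST m → m=1. Stack: []
LOAD_CONST → push 8. Stack: [8]
LOAD_FAST m → push 1. Stack: [8, 1]
BINARY_OP - → 8 - 1 = 7. Stack: [7]
LOAD_FAST b → push 37. Stack: [7, 37]
BINARY_OP - → 7 - 37 = -30. Stack: [-30]
STORE_FAST z → z=-30. Stack: []
LOAD_FAST m → push 1. Stack: [1]
LOAD_CONST → push 6. Stack: [1, 6]
BINARY_OP - → 1 - 6 = -5. Stack: [-5]
RETURN_VALUE → return -5.

-5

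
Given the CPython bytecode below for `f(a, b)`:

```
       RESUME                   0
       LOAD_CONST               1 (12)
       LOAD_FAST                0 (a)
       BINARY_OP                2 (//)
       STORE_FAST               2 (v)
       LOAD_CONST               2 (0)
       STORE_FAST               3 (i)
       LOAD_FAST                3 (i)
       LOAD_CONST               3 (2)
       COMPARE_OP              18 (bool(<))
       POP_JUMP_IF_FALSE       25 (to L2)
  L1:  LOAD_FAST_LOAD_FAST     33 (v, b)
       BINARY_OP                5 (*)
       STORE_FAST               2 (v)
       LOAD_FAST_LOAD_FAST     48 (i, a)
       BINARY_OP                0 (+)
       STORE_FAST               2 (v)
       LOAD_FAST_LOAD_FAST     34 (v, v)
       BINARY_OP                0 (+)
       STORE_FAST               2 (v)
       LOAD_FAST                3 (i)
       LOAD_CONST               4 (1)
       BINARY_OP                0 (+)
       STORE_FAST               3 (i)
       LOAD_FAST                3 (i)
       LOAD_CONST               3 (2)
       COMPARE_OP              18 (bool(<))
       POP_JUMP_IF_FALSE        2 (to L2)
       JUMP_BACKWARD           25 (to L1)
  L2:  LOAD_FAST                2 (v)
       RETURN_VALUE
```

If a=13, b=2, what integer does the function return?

LOAD_CONST → push 12. Stack: [12]
LOAD_FAST a → push 13. Stack: [12, 13]
BINARY_OP // → 12 // 13 = 0. Stack: [0]
STORE_FAST v → v=0. Stack: []
LOAD_CONST → push 0. Stack: [0]
STORE_FAST i → i=0. Stack: []
LOAD_FAST i → push 0. Stack: [0]
LOAD_CONST → push 2. Stack: [0, 2]
COMPARE_OP bool(<) → 0 vs 2 = True. Stack: [True]
POP_JUMP_IF_FALSE → pop True; no jump. Stack: []
LOAD_FAST_LOAD_FAST v,b → push 0,2. Stack: [0, 2]
BINARY_OP * → 0 * 2 = 0. Stack: [0]
STORE_FAST v → v=0. Stack: []
LOAD_FAST_LOAD_FAST i,a → push 0,13. Stack: [0, 13]
BINARY_OP + → 0 + 13 = 13. Stack: [13]
STORE_FAST v → v=13. Stack: []
LOAD_FAST_LOAD_FAST v,v → push 13,13. Stack: [13, 13]
BINARY_OP + → 13 + 13 = 26. Stack: [26]
STORE_FAST v → v=26. Stack: []
LOAD_FAST i → push 0. Stack: [0]
LOAD_CONST → push 1. Stack: [0, 1]
BINARY_OP + → 0 + 1 = 1. Stack: [1]
STORE_FAST i → i=1. Stack: []
LOAD_FAST i → push 1. Stack: [1]
LOAD_CONST → push 2. Stack: [1, 2]
COMPARE_OP bool(<) → 1 vs 2 = True. Stack: [True]
POP_JUMP_IF_FALSE → pop True; no jump. Stack: []
LOAD_FAST_LOAD_FAST v,b → push 26,2. Stack: [26, 2]
BINARY_OP * → 26 * 2 = 52. Stack: [52]
STORE_FAST v → v=52. Stack: []
LOAD_FAST_LOAD_FAST i,a → push 1,13. Stack: [1, 13]
BINARY_OP + → 1 + 13 = 14. Stack: [14]
STORE_FAST v → v=14. Stack: []
LOAD_FAST_LOAD_FAST v,v → push 14,14. Stack: [14, 14]
BINARY_OP + → 14 + 14 = 28. Stack: [28]
STORE_FAST v → v=28. Stack: []
LOAD_FAST i → push 1. Stack: [1]
LOAD_CONST → push 1. Stack: [1, 1]
BINARY_OP + → 1 + 1 = 2. Stack: [2]
STORE_FAST i → i=2. Stack: []
LOAD_FAST i → push 2. Stack: [2]
LOAD_CONST → push 2. Stack: [2, 2]
COMPARE_OP bool(<) → 2 vs 2 = False. Stack: [False]
POP_JUMP_IF_FALSE → pop False; jump. Stack: []
LOAD_FAST v → push 28. Stack: [28]
RETURN_VALUE → return 28.

28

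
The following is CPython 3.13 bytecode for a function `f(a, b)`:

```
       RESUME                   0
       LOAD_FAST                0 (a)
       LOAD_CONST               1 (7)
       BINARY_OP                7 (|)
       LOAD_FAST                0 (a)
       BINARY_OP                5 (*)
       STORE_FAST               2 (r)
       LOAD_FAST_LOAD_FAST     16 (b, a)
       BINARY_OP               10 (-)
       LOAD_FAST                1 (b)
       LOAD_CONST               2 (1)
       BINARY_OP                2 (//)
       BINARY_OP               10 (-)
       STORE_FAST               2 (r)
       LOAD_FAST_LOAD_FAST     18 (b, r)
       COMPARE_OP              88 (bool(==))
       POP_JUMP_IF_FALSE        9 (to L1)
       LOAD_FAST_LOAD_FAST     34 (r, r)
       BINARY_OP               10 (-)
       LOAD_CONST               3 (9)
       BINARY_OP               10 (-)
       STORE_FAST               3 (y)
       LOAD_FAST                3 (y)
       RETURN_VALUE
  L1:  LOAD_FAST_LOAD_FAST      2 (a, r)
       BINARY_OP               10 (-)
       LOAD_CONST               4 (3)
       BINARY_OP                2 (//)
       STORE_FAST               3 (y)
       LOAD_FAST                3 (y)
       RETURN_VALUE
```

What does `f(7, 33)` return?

LOAD_FAST a → push 7. Stack: [7]
LOAD_CONST → push 7. Stack: [7, 7]
BINARY_OP | → 7 | 7 = 7. Stack: [7]
LOAD_FAST a → push 7. Stack: [7, 7]
BINARY_OP * → 7 * 7 = 49. Stack: [49]
STORE_FAST r → r=49. Stack: []
LOAD_FAST_LOAD_FAST b,a → push 33,7. Stack: [33, 7]
BINARY_OP - → 33 - 7 = 26. Stack: [26]
LOAD_FAST b → push 33. Stack: [26, 33]
LOAD_CONST → push 1. Stack: [26, 33, 1]
BINARY_OP // → 33 // 1 = 33. Stack: [26, 33]
BINARY_OP - → 26 - 33 = -7. Stack: [-7]
STORE_FAST r → r=-7. Stack: []
LOAD_FAST_LOAD_FAST b,r → push 33,-7. Stack: [33, -7]
COMPARE_OP bool(==) → 33 vs -7 = False. Stack: [False]
POP_JUMP_IF_FALSE → pop False; jump. Stack: []
LOAD_FAST_LOAD_FAST a,r → push 7,-7. Stack: [7, -7]
BINARY_OP - → 7 - -7 = 14. Stack: [14]
LOAD_CONST → push 3. Stack: [14, 3]
BINARY_OP // → 14 // 3 = 4. Stack: [4]
STORE_FAST y → y=4. Stack: []
LOAD_FAST y → push 4. Stack: [4]
RETURN_VALUE → return 4.

4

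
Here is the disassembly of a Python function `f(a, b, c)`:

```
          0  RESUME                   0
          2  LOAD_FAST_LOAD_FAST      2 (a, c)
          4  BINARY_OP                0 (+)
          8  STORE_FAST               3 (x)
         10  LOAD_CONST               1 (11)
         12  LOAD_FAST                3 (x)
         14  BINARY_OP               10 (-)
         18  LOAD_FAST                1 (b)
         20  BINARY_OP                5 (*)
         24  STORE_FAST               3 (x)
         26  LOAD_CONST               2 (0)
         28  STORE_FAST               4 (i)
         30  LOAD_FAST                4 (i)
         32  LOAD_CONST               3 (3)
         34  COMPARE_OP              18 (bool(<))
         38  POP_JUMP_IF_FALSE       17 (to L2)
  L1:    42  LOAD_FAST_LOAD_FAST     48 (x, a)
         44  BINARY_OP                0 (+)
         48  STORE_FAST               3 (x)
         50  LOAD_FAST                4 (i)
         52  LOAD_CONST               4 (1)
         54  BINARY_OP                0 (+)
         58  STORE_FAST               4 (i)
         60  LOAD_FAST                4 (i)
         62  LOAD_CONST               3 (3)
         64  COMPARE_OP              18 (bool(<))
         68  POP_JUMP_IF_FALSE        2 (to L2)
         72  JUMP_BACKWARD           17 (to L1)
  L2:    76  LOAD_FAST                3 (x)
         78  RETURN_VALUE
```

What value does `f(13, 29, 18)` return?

LOAD_FAST_LOAD_FAST a,c → push 13,18. Stack: [13, 18]
BINARY_OP + → 13 + 18 = 31. Stack: [31]
STORE_FAST x → x=31. Stack: []
LOAD_CONST → push 11. Stack: [11]
LOAD_FAST x → push 31. Stack: [11, 31]
BINARY_OP - → 11 - 31 = -20. Stack: [-20]
LOAD_FAST b → push 29. Stack: [-20, 29]
BINARY_OP * → -20 * 29 = -580. Stack: [-580]
STORE_FAST x → x=-580. Stack: []
LOAD_CONST → push 0. Stack: [0]
STORE_FAST i → i=0. Stack: []
LOAD_FAST i → push 0. Stack: [0]
LOAD_CONST → push 3. Stack: [0, 3]
COMPARE_OP bool(<) → 0 vs 3 = True. Stack: [True]
POP_JUMP_IF_FALSE → pop True; no jump. Stack: []
LOAD_FAST_LOAD_FAST x,a → push -580,13. Stack: [-580, 13]
BINARY_OP + → -580 + 13 = -567. Stack: [-567]
STORE_FAST x → x=-567. Stack: []
LOAD_FAST i → push 0. Stack: [0]
LOAD_CONST → push 1. Stack: [0, 1]
BINARY_OP + → 0 + 1 = 1. Stack: [1]
STORE_FAST i → i=1. Stack: []
LOAD_FAST i → push 1. Stack: [1]
LOAD_CONST → push 3. Stack: [1, 3]
COMPARE_OP bool(<) → 1 vs 3 = True. Stack: [True]
POP_JUMP_IF_FALSE → pop True; no jump. Stack: []
LOAD_FAST_LOAD_FAST x,a → push -567,13. Stack: [-567, 13]
BINARY_OP + → -567 + 13 = -554. Stack: [-554]
STORE_FAST x → x=-554. Stack: []
LOAD_FAST i → push 1. Stack: [1]
LOAD_CONST → push 1. Stack: [1, 1]
BINARY_OP + → 1 + 1 = 2. Stack: [2]
STORE_FAST i → i=2. Stack: []
LOAD_FAST i → push 2. Stack: [2]
LOAD_CONST → push 3. Stack: [2, 3]
COMPARE_OP bool(<) → 2 vs 3 = True. Stack: [True]
POP_JUMP_IF_FALSE → pop True; no jump. Stack: []
LOAD_FAST_LOAD_FAST x,a → push -554,13. Stack: [-554, 13]
BINARY_OP + → -554 + 13 = -541. Stack: [-541]
STORE_FAST x → x=-541. Stack: []
LOAD_FAST i → push 2. Stack: [2]
LOAD_CONST → push 1. Stack: [2, 1]
BINARY_OP + → 2 + 1 = 3. Stack: [3]
STORE_FAST i → i=3. Stack: []
LOAD_FAST i → push 3. Stack: [3]
LOAD_CONST → push 3. Stack: [3, 3]
COMPARE_OP bool(<) → 3 vs 3 = False. Stack: [False]
POP_JUMP_IF_FALSE → pop False; jump. Stack: []
LOAD_FAST x → push -541. Stack: [-541]
RETURN_VALUE → return -541.

-541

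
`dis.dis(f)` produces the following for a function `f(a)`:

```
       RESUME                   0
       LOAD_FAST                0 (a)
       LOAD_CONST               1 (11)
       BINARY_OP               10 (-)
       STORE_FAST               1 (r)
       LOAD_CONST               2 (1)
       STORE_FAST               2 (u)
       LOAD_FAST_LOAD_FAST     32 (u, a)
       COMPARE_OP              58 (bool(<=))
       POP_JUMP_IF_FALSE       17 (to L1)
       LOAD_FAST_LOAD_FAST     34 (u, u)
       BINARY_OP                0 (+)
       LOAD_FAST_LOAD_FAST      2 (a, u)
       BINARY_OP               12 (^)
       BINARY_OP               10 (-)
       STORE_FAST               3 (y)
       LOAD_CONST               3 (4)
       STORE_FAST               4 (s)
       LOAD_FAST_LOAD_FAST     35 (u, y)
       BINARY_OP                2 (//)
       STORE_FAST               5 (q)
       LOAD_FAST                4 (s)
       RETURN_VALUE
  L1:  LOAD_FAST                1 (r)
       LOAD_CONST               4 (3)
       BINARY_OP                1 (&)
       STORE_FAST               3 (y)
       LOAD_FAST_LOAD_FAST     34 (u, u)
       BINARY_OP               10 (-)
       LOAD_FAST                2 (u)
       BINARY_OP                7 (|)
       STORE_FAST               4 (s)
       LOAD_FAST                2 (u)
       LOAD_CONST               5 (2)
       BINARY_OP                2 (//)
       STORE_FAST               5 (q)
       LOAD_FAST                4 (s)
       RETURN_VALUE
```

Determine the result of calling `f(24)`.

4

LOAD_FAST a → push 24. Stack: [24]
LOAD_CONST → push 11. Stack: [24, 11]
BINARY_OP - → 24 - 11 = 13. Stack: [13]
STORE_FAST r → r=13. Stack: []
LOAD_CONST → push 1. Stack: [1]
STORE_FAST u → u=1. Stack: []
LOAD_FAST_LOAD_FAST u,a → push 1,24. Stack: [1, 24]
COMPARE_OP bool(<=) → 1 vs 24 = True. Stack: [True]
POP_JUMP_IF_FALSE → pop True; no jump. Stack: []
LOAD_FAST_LOAD_FAST u,u → push 1,1. Stack: [1, 1]
BINARY_OP + → 1 + 1 = 2. Stack: [2]
LOAD_FAST_LOAD_FAST a,u → push 24,1. Stack: [2, 24, 1]
BINARY_OP ^ → 24 ^ 1 = 25. Stack: [2, 25]
BINARY_OP - → 2 - 25 = -23. Stack: [-23]
STORE_FAST y → y=-23. Stack: []
LOAD_CONST → push 4. Stack: [4]
STORE_FAST s → s=4. Stack: []
LOAD_FAST_LOAD_FAST u,y → push 1,-23. Stack: [1, -23]
BINARY_OP // → 1 // -23 = -1. Stack: [-1]
STORE_FAST q → q=-1. Stack: []
LOAD_FAST s → push 4. Stack: [4]
RETURN_VALUE → return 4.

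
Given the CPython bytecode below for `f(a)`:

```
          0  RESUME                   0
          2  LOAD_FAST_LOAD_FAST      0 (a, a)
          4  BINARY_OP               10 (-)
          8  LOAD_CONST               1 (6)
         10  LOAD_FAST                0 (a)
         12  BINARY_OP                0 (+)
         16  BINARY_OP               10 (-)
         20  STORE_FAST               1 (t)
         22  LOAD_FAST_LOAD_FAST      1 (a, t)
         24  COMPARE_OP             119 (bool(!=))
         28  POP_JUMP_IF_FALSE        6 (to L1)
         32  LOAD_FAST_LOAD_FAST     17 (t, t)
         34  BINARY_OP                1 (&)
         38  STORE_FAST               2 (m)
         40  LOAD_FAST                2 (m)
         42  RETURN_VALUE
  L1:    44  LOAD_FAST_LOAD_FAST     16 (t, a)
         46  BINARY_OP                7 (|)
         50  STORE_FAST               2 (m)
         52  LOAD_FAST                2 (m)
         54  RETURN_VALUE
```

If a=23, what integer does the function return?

-29

LOAD_FAST_LOAD_FAST a,a → push 23,23. Stack: [23, 23]
BINARY_OP - → 23 - 23 = 0. Stack: [0]
LOAD_CONST → push 6. Stack: [0, 6]
LOAD_FAST a → push 23. Stack: [0, 6, 23]
BINARY_OP + → 6 + 23 = 29. Stack: [0, 29]
BINARY_OP - → 0 - 29 = -29. Stack: [-29]
STORE_FAST t → t=-29. Stack: []
LOAD_FAST_LOAD_FAST a,t → push 23,-29. Stack: [23, -29]
COMPARE_OP bool(!=) → 23 vs -29 = True. Stack: [True]
POP_JUMP_IF_FALSE → pop True; no jump. Stack: []
LOAD_FAST_LOAD_FAST t,t → push -29,-29. Stack: [-29, -29]
BINARY_OP & → -29 & -29 = -29. Stack: [-29]
STORE_FAST m → m=-29. Stack: []
LOAD_FAST m → push -29. Stack: [-29]
RETURN_VALUE → return -29.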